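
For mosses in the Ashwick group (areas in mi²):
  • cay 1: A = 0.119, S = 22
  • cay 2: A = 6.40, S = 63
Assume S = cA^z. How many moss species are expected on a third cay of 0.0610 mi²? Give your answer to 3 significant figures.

18.4

z = ln(63/22) / ln(6.4/0.119) = 1.0521 / 3.9849 = 0.2640
c = 22 / 0.119^0.2640 = 22 / 0.5701 = 38.59
S₃ = 38.59 × 0.061^0.2640 = 38.59 × 0.4779 ≈ 18.44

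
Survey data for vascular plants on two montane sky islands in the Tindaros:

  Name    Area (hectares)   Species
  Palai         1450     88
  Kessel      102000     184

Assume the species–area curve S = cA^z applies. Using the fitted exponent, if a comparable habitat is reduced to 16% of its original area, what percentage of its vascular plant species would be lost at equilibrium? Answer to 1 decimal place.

27.2%

z = ln(184/88) / ln(102000/1450) = 0.7376 / 4.2534 = 0.1734
S_new/S_old = (A_new/A_old)^z = 0.16^0.1734 = exp(0.1734 × -1.8326) = 0.7278
Fraction lost = 1 − 0.7278 = 0.2722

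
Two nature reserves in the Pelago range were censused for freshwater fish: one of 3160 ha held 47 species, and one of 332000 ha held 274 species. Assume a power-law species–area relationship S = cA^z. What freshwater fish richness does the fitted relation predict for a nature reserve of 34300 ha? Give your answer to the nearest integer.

116

z = ln(274/47) / ln(332000/3160) = 1.7630 / 4.6546 = 0.3788
c = 47 / 3160^0.3788 = 47 / 21.16 = 2.221
S₃ = 2.221 × 34300^0.3788 = 2.221 × 52.22 ≈ 116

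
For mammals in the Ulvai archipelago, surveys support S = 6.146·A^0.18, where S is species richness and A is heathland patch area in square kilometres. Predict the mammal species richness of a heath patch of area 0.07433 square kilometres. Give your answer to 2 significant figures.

S = 6.146 × 0.07433^0.18
ln S = ln 6.146 + 0.18 × ln 0.07433 = 1.8158 + 0.18 × -2.5992 = 1.3479
S = e^1.3479 ≈ 3.849

3.8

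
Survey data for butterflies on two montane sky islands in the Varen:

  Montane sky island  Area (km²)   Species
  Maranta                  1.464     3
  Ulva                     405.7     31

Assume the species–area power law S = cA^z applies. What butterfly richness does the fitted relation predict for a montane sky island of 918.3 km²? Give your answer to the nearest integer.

44

z = ln(31/3) / ln(405.7/1.464) = 2.3354 / 5.6244 = 0.4152
c = 3 / 1.464^0.4152 = 3 / 1.171 = 2.561
S₃ = 2.561 × 918.3^0.4152 = 2.561 × 16.99 ≈ 43.52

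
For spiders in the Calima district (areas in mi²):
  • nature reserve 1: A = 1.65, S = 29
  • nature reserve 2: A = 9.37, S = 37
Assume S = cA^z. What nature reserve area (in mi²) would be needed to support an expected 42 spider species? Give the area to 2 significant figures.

23 mi²

z = ln(37/29) / ln(9.37/1.65) = 0.2436 / 1.7367 = 0.1403
c = 29 / 1.65^0.1403 = 29 / 1.073 = 27.03
A = (42/27.03)^(1/0.1403) ⇒ ln A = ln(1.554)/0.1403 = 3.1411
A = e^3.1411 ≈ 23.13 mi²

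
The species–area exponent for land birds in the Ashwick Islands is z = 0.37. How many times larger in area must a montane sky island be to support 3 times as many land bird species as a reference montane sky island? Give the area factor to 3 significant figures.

19.5

(A₂/A₁)^0.37 = 3, so A₂/A₁ = 3^(1/0.37) = 3^2.703
ln(A₂/A₁) = ln 3 / 0.37 = 1.0986 / 0.37 = 2.9692
A₂/A₁ = e^2.9692 ≈ 19.48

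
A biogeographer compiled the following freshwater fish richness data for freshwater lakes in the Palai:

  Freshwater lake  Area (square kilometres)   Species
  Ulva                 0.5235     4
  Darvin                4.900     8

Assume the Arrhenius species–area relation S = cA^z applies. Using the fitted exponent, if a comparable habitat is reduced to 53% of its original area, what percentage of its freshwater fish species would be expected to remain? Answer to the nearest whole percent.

z = ln(8/4) / ln(4.9/0.5235) = 0.6931 / 2.2365 = 0.3099
S_new/S_old = (A_new/A_old)^z = 0.53^0.3099 = exp(0.3099 × -0.6349) = 0.8214

82%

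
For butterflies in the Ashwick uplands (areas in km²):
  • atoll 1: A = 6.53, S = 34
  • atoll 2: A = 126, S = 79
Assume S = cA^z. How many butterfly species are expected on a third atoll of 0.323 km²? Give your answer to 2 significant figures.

14

z = ln(79/34) / ln(126/6.53) = 0.8431 / 2.9599 = 0.2848
c = 34 / 6.53^0.2848 = 34 / 1.707 = 19.92
S₃ = 19.92 × 0.323^0.2848 = 19.92 × 0.7248 ≈ 14.44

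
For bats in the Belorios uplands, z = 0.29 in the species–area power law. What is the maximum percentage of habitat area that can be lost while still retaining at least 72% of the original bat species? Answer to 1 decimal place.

Need (A_new/A_old)^0.29 = 0.72, so A_new/A_old = 0.72^(1/0.29) = 0.72^3.448
ln(A_new/A_old) = ln 0.72 / 0.29 = -0.3285 / 0.29 = -1.1328
A_new/A_old = e^-1.1328 ≈ 0.3221
Fraction that can be lost = 1 − 0.3221 = 0.6779

67.8%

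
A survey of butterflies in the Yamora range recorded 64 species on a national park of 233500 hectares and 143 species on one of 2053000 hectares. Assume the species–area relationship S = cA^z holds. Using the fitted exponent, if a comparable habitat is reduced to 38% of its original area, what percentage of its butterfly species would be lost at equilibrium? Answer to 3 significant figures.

z = ln(143/64) / ln(2053000/233500) = 0.8040 / 2.1739 = 0.3698
S_new/S_old = (A_new/A_old)^z = 0.38^0.3698 = exp(0.3698 × -0.9676) = 0.6992
Fraction lost = 1 − 0.6992 = 0.3008

30.1%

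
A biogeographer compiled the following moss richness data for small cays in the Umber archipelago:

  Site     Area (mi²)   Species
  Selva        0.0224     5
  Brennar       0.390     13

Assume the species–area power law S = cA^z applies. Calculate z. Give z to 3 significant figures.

0.334

Taking logs: ln S = ln c + z ln A, so z = (ln S₂ − ln S₁)/(ln A₂ − ln A₁).
z = ln(13/5) / ln(0.39/0.0224) = ln(2.6) / ln(17.41) = 0.9555 / 2.8571 = 0.3344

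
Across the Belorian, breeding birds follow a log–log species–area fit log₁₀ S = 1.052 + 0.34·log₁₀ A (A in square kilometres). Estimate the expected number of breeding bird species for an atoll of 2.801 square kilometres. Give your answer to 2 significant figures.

S = 11.27 × 2.801^0.34 = 11.27 × 1.419 ≈ 16

16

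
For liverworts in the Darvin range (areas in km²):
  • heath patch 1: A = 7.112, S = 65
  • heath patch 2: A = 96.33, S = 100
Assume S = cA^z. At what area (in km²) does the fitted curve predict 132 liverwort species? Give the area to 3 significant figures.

517 km²

z = ln(100/65) / ln(96.33/7.112) = 0.4308 / 2.6060 = 0.1653
c = 65 / 7.112^0.1653 = 65 / 1.383 = 47
A = (132/47)^(1/0.1653) ⇒ ln A = ln(2.809)/0.1653 = 6.2473
A = e^6.2473 ≈ 516.6 km²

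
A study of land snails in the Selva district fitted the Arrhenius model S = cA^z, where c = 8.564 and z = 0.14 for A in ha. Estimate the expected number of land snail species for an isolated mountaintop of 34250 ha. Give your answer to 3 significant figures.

S = 8.564 × 34250^0.14 = 8.564 × 4.314 ≈ 36.94

36.9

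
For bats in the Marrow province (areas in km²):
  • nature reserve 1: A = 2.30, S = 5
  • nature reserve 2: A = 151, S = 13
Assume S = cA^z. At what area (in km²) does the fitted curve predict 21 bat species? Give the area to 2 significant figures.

1200 km²

z = ln(13/5) / ln(151/2.3) = 0.9555 / 4.1844 = 0.2284
c = 5 / 2.3^0.2284 = 5 / 1.209 = 4.134
A = (21/4.134)^(1/0.2284) ⇒ ln A = ln(5.08)/0.2284 = 7.1174
A = e^7.1174 ≈ 1233 km²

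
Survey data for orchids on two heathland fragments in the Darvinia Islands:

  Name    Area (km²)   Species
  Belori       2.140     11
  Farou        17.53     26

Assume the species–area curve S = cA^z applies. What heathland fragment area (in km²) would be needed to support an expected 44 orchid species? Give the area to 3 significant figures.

z = ln(26/11) / ln(17.53/2.14) = 0.8602 / 2.1031 = 0.4090
c = 11 / 2.14^0.4090 = 11 / 1.365 = 8.058
A = (44/8.058)^(1/0.4090) ⇒ ln A = ln(5.46)/0.4090 = 4.1502
A = e^4.1502 ≈ 63.44 km²

63.4 km²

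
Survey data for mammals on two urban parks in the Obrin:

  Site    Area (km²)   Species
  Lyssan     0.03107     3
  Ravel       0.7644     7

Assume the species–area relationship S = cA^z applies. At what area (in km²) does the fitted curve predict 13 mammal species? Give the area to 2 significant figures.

z = ln(7/3) / ln(0.7644/0.03107) = 0.8473 / 3.2028 = 0.2645
c = 3 / 0.03107^0.2645 = 3 / 0.3992 = 7.516
A = (13/7.516)^(1/0.2645) ⇒ ln A = ln(1.73)/0.2645 = 2.0713
A = e^2.0713 ≈ 7.936 km²

7.9 km²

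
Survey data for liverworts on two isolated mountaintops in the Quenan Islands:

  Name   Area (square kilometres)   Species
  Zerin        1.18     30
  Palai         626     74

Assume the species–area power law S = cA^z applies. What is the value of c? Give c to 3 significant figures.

z = ln(S₂/S₁) / ln(A₂/A₁) = ln(74/30) / ln(626/1.18) = 0.9029 / 6.2738 = 0.1439
c = S₁ / A₁^z = 30 / 1.18^0.1439 = 30 / 1.024 = 29.29

29.3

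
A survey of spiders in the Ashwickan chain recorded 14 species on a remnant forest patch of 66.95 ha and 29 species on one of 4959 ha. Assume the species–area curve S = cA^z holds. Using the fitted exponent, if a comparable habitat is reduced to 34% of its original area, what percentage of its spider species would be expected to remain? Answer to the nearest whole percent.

z = ln(29/14) / ln(4959/66.95) = 0.7282 / 4.3050 = 0.1692
S_new/S_old = (A_new/A_old)^z = 0.34^0.1692 = exp(0.1692 × -1.0788) = 0.8332

83%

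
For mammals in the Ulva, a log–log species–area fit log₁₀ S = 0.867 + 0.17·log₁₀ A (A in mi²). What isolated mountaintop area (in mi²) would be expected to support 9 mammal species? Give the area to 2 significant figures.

9 = 7.362 × A^0.17  ⇒  A^0.17 = 9/7.362 = 1.222
ln A = ln(1.222) / 0.17 = 0.2009 / 0.17 = 1.1817
A = e^1.1817 ≈ 3.26 mi²

3.3 mi²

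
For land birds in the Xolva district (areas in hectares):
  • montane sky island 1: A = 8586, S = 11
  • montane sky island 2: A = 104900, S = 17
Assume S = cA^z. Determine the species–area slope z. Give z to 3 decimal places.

Taking logs: ln S = ln c + z ln A, so z = (ln S₂ − ln S₁)/(ln A₂ − ln A₁).
z = ln(17/11) / ln(104900/8586) = ln(1.545) / ln(12.22) = 0.4353 / 2.5029 = 0.1739

0.174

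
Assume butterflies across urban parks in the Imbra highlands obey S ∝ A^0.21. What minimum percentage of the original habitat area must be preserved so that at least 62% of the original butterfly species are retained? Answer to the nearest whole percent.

10%

Need (A_new/A_old)^0.21 = 0.62, so A_new/A_old = 0.62^(1/0.21) = 0.62^4.762
ln(A_new/A_old) = ln 0.62 / 0.21 = -0.4780 / 0.21 = -2.2764
A_new/A_old = e^-2.2764 ≈ 0.1027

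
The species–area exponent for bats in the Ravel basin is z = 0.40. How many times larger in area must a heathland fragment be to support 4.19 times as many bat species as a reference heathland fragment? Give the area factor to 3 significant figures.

(A₂/A₁)^0.4 = 4.19, so A₂/A₁ = 4.19^(1/0.4) = 4.19^2.5
ln(A₂/A₁) = ln 4.19 / 0.4 = 1.4327 / 0.4 = 3.5818
A₂/A₁ = e^3.5818 ≈ 35.94

35.9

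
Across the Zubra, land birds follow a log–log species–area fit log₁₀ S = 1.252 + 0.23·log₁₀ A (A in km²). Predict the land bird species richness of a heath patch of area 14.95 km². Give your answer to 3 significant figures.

33.3

S = 17.86 × 14.95^0.23 = 17.86 × 1.863 ≈ 33.28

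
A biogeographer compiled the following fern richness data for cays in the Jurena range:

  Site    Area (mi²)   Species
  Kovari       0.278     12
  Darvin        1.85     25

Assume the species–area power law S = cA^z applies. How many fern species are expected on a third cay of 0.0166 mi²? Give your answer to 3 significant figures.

4.03

z = ln(25/12) / ln(1.85/0.278) = 0.7340 / 1.8953 = 0.3873
c = 12 / 0.278^0.3873 = 12 / 0.6091 = 19.7
S₃ = 19.7 × 0.0166^0.3873 = 19.7 × 0.2045 ≈ 4.029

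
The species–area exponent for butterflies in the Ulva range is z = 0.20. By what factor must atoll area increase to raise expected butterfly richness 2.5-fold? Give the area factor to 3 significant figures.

(A₂/A₁)^0.2 = 2.5, so A₂/A₁ = 2.5^(1/0.2) = 2.5^5
ln(A₂/A₁) = ln 2.5 / 0.2 = 0.9163 / 0.2 = 4.5815
A₂/A₁ = e^4.5815 ≈ 97.66

97.7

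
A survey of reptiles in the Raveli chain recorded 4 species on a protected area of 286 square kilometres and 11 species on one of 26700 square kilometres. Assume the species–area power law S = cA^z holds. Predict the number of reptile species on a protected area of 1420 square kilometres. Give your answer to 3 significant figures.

5.72

z = ln(11/4) / ln(26700/286) = 1.0116 / 4.5364 = 0.2230
c = 4 / 286^0.2230 = 4 / 3.53 = 1.133
S₃ = 1.133 × 1420^0.2230 = 1.133 × 5.046 ≈ 5.718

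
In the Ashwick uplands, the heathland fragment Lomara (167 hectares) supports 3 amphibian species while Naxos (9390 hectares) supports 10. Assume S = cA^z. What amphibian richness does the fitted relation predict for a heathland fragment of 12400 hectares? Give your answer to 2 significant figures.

z = ln(10/3) / ln(9390/167) = 1.2040 / 4.0294 = 0.2988
c = 3 / 167^0.2988 = 3 / 4.615 = 0.6501
S₃ = 0.6501 × 12400^0.2988 = 0.6501 × 16.71 ≈ 10.87

11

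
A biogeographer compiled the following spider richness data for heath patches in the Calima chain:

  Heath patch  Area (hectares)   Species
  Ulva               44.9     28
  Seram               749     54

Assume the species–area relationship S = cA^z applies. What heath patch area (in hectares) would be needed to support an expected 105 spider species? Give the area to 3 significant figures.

z = ln(54/28) / ln(749/44.9) = 0.6568 / 2.8143 = 0.2334
c = 28 / 44.9^0.2334 = 28 / 2.43 = 11.52
A = (105/11.52)^(1/0.2334) ⇒ ln A = ln(9.112)/0.2334 = 9.4682
A = e^9.4682 ≈ 12941 hectares

12900 hectares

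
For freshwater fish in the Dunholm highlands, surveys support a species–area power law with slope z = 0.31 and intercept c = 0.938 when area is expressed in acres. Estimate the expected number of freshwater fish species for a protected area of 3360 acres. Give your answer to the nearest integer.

12

S = 0.938 × 3360^0.31
ln S = ln 0.938 + 0.31 × ln 3360 = -0.0640 + 0.31 × 8.1197 = 2.4531
S = e^2.4531 ≈ 11.62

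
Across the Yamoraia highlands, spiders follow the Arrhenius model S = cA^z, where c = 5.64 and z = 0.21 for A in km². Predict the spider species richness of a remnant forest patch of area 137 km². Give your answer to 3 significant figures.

S = 5.64 × 137^0.21 = 5.64 × 2.81 ≈ 15.85

15.8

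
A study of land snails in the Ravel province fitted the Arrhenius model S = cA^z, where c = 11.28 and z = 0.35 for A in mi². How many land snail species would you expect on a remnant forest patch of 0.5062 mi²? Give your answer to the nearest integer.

S = 11.28 × 0.5062^0.35
ln S = ln 11.28 + 0.35 × ln 0.5062 = 2.4230 + 0.35 × -0.6808 = 2.1847
S = e^2.1847 ≈ 8.888

9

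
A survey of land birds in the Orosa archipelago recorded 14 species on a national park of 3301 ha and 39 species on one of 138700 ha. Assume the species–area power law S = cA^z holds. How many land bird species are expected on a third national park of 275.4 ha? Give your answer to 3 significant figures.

7.09

z = ln(39/14) / ln(138700/3301) = 1.0245 / 3.7381 = 0.2741
c = 14 / 3301^0.2741 = 14 / 9.212 = 1.52
S₃ = 1.52 × 275.4^0.2741 = 1.52 × 4.664 ≈ 7.087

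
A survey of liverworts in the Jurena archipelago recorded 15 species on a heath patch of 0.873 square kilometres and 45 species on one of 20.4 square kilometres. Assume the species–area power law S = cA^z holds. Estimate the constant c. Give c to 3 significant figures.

z = ln(S₂/S₁) / ln(A₂/A₁) = ln(45/15) / ln(20.4/0.873) = 1.0986 / 3.1514 = 0.3486
c = S₁ / A₁^z = 15 / 0.873^0.3486 = 15 / 0.9538 = 15.73

15.7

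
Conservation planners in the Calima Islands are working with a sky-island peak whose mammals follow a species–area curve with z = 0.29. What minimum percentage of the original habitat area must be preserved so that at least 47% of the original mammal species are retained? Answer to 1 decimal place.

Need (A_new/A_old)^0.29 = 0.47, so A_new/A_old = 0.47^(1/0.29) = 0.47^3.448
ln(A_new/A_old) = ln 0.47 / 0.29 = -0.7550 / 0.29 = -2.6035
A_new/A_old = e^-2.6035 ≈ 0.07401

7.4%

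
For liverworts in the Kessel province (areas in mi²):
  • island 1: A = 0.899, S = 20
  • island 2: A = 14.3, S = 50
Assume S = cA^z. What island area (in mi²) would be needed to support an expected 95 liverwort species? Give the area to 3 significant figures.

z = ln(50/20) / ln(14.3/0.899) = 0.9163 / 2.7667 = 0.3312
c = 20 / 0.899^0.3312 = 20 / 0.9654 = 20.72
A = (95/20.72)^(1/0.3312) ⇒ ln A = ln(4.585)/0.3312 = 4.5983
A = e^4.5983 ≈ 99.32 mi²

99.3 mi²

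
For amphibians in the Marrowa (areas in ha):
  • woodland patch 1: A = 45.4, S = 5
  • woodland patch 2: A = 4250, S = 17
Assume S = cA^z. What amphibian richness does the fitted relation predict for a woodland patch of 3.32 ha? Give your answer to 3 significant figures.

z = ln(17/5) / ln(4250/45.4) = 1.2238 / 4.5392 = 0.2696
c = 5 / 45.4^0.2696 = 5 / 2.797 = 1.787
S₃ = 1.787 × 3.32^0.2696 = 1.787 × 1.382 ≈ 2.47

2.47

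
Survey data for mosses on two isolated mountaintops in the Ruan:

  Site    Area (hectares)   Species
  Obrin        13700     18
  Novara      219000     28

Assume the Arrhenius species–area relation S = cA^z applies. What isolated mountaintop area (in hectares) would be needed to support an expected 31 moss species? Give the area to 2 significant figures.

z = ln(28/18) / ln(219000/13700) = 0.4418 / 2.7717 = 0.1594
c = 18 / 13700^0.1594 = 18 / 4.565 = 3.943
A = (31/3.943)^(1/0.1594) ⇒ ln A = ln(7.862)/0.1594 = 12.9353
A = e^12.9353 ≈ 414705 hectares

410000 hectares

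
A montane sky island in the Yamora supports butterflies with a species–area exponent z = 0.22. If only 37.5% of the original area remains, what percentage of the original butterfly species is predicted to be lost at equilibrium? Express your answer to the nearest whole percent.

S_new/S_old = (A_new/A_old)^z = 0.375^0.22
= exp(0.22 × ln 0.375) = exp(0.22 × -0.9808) = exp(-0.2158) ≈ 0.8059
Fraction lost = 1 − 0.8059 = 0.1941

19%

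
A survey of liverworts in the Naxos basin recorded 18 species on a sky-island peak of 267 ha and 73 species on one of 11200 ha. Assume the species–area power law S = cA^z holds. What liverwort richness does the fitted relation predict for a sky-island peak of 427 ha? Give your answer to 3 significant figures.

z = ln(73/18) / ln(11200/267) = 1.4001 / 3.7364 = 0.3747
c = 18 / 267^0.3747 = 18 / 8.114 = 2.218
S₃ = 2.218 × 427^0.3747 = 2.218 × 9.675 ≈ 21.46

21.5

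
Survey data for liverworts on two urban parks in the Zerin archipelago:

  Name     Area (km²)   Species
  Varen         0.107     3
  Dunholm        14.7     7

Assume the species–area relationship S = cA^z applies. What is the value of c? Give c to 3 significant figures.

4.41

z = ln(S₂/S₁) / ln(A₂/A₁) = ln(7/3) / ln(14.7/0.107) = 0.8473 / 4.9228 = 0.1721
c = S₁ / A₁^z = 3 / 0.107^0.1721 = 3 / 0.6807 = 4.407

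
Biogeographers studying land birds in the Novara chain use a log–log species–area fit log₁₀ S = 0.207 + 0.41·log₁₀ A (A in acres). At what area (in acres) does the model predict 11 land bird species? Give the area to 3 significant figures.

11 = 1.611 × A^0.41  ⇒  A^0.41 = 11/1.611 = 6.83
ln A = ln(6.83) / 0.41 = 1.9213 / 0.41 = 4.6860
A = e^4.6860 ≈ 108.4 acres

108 acres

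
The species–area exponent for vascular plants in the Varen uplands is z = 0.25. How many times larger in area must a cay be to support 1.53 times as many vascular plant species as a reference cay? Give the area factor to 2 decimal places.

(A₂/A₁)^0.25 = 1.53, so A₂/A₁ = 1.53^(1/0.25) = 1.53^4
ln(A₂/A₁) = ln 1.53 / 0.25 = 0.4253 / 0.25 = 1.7011
A₂/A₁ = e^1.7011 ≈ 5.48

5.48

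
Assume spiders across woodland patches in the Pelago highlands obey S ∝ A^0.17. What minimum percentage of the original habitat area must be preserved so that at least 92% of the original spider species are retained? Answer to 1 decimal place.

Need (A_new/A_old)^0.17 = 0.92, so A_new/A_old = 0.92^(1/0.17) = 0.92^5.882
ln(A_new/A_old) = ln 0.92 / 0.17 = -0.0834 / 0.17 = -0.4905
A_new/A_old = e^-0.4905 ≈ 0.6123

61.2%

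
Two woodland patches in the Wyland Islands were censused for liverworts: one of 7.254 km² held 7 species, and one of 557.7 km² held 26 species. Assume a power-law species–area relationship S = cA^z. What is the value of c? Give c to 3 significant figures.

z = ln(S₂/S₁) / ln(A₂/A₁) = ln(26/7) / ln(557.7/7.254) = 1.3122 / 4.3423 = 0.3022
c = S₁ / A₁^z = 7 / 7.254^0.3022 = 7 / 1.82 = 3.846

3.85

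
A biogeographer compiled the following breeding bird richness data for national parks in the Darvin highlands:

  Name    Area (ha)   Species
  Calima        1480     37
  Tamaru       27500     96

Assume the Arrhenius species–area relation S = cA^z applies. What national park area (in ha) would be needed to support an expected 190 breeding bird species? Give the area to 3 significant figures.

223000 ha

z = ln(96/37) / ln(27500/1480) = 0.9534 / 2.9221 = 0.3263
c = 37 / 1480^0.3263 = 37 / 10.82 = 3.418
A = (190/3.418)^(1/0.3263) ⇒ ln A = ln(55.58)/0.3263 = 12.3143
A = e^12.3143 ≈ 222851 ha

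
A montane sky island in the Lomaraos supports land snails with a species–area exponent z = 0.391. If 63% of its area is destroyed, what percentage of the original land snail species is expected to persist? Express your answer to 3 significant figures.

S_new/S_old = (A_new/A_old)^z = 0.37^0.391
= exp(0.391 × ln 0.37) = exp(0.391 × -0.9943) = exp(-0.3888) ≈ 0.6779

67.8%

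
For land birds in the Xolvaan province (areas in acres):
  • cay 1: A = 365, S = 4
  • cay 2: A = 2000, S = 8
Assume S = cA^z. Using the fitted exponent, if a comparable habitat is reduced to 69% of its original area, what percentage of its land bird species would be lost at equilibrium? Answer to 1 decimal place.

14.0%

z = ln(8/4) / ln(2000/365) = 0.6931 / 1.7010 = 0.4075
S_new/S_old = (A_new/A_old)^z = 0.69^0.4075 = exp(0.4075 × -0.3711) = 0.8597
Fraction lost = 1 − 0.8597 = 0.1403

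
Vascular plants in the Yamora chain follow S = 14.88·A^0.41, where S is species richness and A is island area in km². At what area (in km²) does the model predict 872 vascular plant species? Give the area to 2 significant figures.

872 = 14.88 × A^0.41  ⇒  A^0.41 = 872/14.88 = 58.6
ln A = ln(58.6) / 0.41 = 4.0708 / 0.41 = 9.9287
A = e^9.9287 ≈ 20511 km²

21000 km²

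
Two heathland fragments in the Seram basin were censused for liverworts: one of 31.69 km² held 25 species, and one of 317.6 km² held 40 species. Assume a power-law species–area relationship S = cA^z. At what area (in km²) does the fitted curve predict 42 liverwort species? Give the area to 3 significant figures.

403 km²

z = ln(40/25) / ln(317.6/31.69) = 0.4700 / 2.3048 = 0.2039
c = 25 / 31.69^0.2039 = 25 / 2.023 = 12.36
A = (42/12.36)^(1/0.2039) ⇒ ln A = ln(3.399)/0.2039 = 6.0000
A = e^6.0000 ≈ 403.4 km²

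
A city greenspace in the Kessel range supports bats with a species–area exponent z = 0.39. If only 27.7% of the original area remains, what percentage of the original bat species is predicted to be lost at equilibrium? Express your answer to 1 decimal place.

39.4%

S_new/S_old = (A_new/A_old)^z = 0.277^0.39
= exp(0.39 × ln 0.277) = exp(0.39 × -1.2837) = exp(-0.5007) ≈ 0.6061
Fraction lost = 1 − 0.6061 = 0.3939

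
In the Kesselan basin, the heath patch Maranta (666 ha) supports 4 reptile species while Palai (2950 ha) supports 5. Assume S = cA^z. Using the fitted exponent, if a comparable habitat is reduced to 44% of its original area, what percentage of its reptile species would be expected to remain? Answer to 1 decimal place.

z = ln(5/4) / ln(2950/666) = 0.2231 / 1.4883 = 0.1499
S_new/S_old = (A_new/A_old)^z = 0.44^0.1499 = exp(0.1499 × -0.8210) = 0.8842

88.4%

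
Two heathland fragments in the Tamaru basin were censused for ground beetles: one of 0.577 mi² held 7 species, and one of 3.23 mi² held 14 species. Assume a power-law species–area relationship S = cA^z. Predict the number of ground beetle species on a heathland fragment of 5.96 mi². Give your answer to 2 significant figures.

z = ln(14/7) / ln(3.23/0.577) = 0.6931 / 1.7224 = 0.4024
c = 7 / 0.577^0.4024 = 7 / 0.8015 = 8.734
S₃ = 8.734 × 5.96^0.4024 = 8.734 × 2.051 ≈ 17.91

18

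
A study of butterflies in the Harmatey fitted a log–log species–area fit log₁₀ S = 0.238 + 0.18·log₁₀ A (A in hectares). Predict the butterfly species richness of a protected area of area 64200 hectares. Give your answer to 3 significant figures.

12.7

S = 1.73 × 64200^0.18
ln S = ln 1.73 + 0.18 × ln 64200 = 0.5480 + 0.18 × 11.0698 = 2.5406
S = e^2.5406 ≈ 12.69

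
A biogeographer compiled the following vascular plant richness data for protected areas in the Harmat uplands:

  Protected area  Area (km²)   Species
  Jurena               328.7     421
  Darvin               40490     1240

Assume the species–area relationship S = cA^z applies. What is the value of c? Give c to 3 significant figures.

115

z = ln(S₂/S₁) / ln(A₂/A₁) = ln(1240/421) / ln(40490/328.7) = 1.0802 / 4.8137 = 0.2244
c = S₁ / A₁^z = 421 / 328.7^0.2244 = 421 / 3.671 = 114.7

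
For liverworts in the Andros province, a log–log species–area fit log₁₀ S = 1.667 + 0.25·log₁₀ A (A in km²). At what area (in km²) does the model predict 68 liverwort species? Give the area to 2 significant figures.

4.6 km²

68 = 46.45 × A^0.25  ⇒  A^0.25 = 68/46.45 = 1.464
ln A = ln(1.464) / 0.25 = 0.3811 / 0.25 = 1.5244
A = e^1.5244 ≈ 4.592 km²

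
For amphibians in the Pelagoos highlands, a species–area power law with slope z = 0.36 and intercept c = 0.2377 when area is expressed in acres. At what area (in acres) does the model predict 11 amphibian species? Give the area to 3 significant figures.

42300 acres

11 = 0.2377 × A^0.36  ⇒  A^0.36 = 11/0.2377 = 46.28
ln A = ln(46.28) / 0.36 = 3.8346 / 0.36 = 10.6518
A = e^10.6518 ≈ 42268 acres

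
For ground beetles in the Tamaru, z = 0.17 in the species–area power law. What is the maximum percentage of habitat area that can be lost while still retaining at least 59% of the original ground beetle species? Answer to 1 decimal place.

95.5%

Need (A_new/A_old)^0.17 = 0.59, so A_new/A_old = 0.59^(1/0.17) = 0.59^5.882
ln(A_new/A_old) = ln 0.59 / 0.17 = -0.5276 / 0.17 = -3.1037
A_new/A_old = e^-3.1037 ≈ 0.04488
Fraction that can be lost = 1 − 0.04488 = 0.9551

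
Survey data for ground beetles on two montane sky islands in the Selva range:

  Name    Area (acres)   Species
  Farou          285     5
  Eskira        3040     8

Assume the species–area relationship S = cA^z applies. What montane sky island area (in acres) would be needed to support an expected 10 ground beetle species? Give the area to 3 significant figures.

z = ln(8/5) / ln(3040/285) = 0.4700 / 2.3671 = 0.1986
c = 5 / 285^0.1986 = 5 / 3.072 = 1.628
A = (10/1.628)^(1/0.1986) ⇒ ln A = ln(6.144)/0.1986 = 9.1435
A = e^9.1435 ≈ 9353 acres

9350 acres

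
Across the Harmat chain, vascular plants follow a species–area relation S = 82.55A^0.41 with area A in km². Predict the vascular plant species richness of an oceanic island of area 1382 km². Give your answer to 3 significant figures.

S = 82.55 × 1382^0.41 = 82.55 × 19.39 ≈ 1601

1600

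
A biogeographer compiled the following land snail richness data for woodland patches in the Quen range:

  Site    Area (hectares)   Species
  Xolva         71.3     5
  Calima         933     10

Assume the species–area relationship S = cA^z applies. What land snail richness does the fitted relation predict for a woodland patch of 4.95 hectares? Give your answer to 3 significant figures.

z = ln(10/5) / ln(933/71.3) = 0.6931 / 2.5715 = 0.2695
c = 5 / 71.3^0.2695 = 5 / 3.159 = 1.583
S₃ = 1.583 × 4.95^0.2695 = 1.583 × 1.539 ≈ 2.436

2.44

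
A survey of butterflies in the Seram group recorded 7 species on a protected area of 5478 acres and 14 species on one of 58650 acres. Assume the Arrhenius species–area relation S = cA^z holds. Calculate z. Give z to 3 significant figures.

0.292

Taking logs: ln S = ln c + z ln A, so z = (ln S₂ − ln S₁)/(ln A₂ − ln A₁).
z = ln(14/7) / ln(58650/5478) = ln(2) / ln(10.71) = 0.6931 / 2.3708 = 0.2924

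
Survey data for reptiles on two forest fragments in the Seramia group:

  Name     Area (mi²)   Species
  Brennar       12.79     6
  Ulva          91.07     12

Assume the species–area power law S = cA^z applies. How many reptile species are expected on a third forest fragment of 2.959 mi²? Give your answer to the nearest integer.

4

z = ln(12/6) / ln(91.07/12.79) = 0.6931 / 1.9630 = 0.3531
c = 6 / 12.79^0.3531 = 6 / 2.46 = 2.44
S₃ = 2.44 × 2.959^0.3531 = 2.44 × 1.467 ≈ 3.578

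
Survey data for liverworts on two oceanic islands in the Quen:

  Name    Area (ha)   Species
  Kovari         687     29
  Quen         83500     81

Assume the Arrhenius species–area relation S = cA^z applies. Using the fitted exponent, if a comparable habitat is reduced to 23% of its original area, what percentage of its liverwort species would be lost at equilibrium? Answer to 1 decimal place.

z = ln(81/29) / ln(83500/687) = 1.0272 / 4.8003 = 0.2140
S_new/S_old = (A_new/A_old)^z = 0.23^0.2140 = exp(0.2140 × -1.4697) = 0.7302
Fraction lost = 1 − 0.7302 = 0.2698

27.0%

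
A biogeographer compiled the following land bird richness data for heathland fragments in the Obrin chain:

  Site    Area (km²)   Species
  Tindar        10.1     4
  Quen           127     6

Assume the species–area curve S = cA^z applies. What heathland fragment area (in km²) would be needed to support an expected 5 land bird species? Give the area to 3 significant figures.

40.7 km²

z = ln(6/4) / ln(127/10.1) = 0.4055 / 2.5317 = 0.1602
c = 4 / 10.1^0.1602 = 4 / 1.448 = 2.762
A = (5/2.762)^(1/0.1602) ⇒ ln A = ln(1.81)/0.1602 = 3.7058
A = e^3.7058 ≈ 40.68 km²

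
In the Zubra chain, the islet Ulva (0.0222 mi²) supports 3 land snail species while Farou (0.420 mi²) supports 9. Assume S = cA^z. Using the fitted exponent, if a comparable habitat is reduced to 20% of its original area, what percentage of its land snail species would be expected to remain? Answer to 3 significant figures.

54.8%

z = ln(9/3) / ln(0.42/0.0222) = 1.0986 / 2.9402 = 0.3737
S_new/S_old = (A_new/A_old)^z = 0.2^0.3737 = exp(0.3737 × -1.6094) = 0.5481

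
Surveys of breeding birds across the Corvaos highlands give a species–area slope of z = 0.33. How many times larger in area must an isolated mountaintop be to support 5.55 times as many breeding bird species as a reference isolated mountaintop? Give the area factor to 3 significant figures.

180

(A₂/A₁)^0.33 = 5.55, so A₂/A₁ = 5.55^(1/0.33) = 5.55^3.03
ln(A₂/A₁) = ln 5.55 / 0.33 = 1.7138 / 0.33 = 5.1933
A₂/A₁ = e^5.1933 ≈ 180.1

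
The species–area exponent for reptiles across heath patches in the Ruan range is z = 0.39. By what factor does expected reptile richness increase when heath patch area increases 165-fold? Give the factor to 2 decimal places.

S₂/S₁ = (A₂/A₁)^z = 165^0.39
ln(S₂/S₁) = 0.39 × ln 165 = 0.39 × 5.1059 = 1.9913
S₂/S₁ = e^1.9913 ≈ 7.325

7.33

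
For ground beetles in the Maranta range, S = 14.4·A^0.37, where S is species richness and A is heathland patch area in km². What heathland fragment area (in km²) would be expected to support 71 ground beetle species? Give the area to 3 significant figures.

71 = 14.4 × A^0.37  ⇒  A^0.37 = 71/14.4 = 4.931
ln A = ln(4.931) / 0.37 = 1.5955 / 0.37 = 4.3120
A = e^4.3120 ≈ 74.59 km²

74.6 km²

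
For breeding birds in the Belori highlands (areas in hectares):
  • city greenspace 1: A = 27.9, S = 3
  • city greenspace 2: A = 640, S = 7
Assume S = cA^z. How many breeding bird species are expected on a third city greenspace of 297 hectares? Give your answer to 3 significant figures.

5.69

z = ln(7/3) / ln(640/27.9) = 0.8473 / 3.1328 = 0.2705
c = 3 / 27.9^0.2705 = 3 / 2.46 = 1.219
S₃ = 1.219 × 297^0.2705 = 1.219 × 4.664 ≈ 5.688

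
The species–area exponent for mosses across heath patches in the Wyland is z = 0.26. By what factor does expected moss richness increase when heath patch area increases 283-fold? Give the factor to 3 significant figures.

S₂/S₁ = (A₂/A₁)^z = 283^0.26
ln(S₂/S₁) = 0.26 × ln 283 = 0.26 × 5.6454 = 1.4678
S₂/S₁ = e^1.4678 ≈ 4.34

4.34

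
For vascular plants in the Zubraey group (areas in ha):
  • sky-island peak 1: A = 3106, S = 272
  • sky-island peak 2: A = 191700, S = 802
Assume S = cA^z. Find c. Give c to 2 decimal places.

z = ln(S₂/S₁) / ln(A₂/A₁) = ln(802/272) / ln(191700/3106) = 1.0813 / 4.1226 = 0.2623
c = S₁ / A₁^z = 272 / 3106^0.2623 = 272 / 8.241 = 33.01

33.01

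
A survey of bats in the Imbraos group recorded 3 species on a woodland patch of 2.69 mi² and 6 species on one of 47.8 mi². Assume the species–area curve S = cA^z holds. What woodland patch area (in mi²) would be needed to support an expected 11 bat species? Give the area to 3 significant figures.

z = ln(6/3) / ln(47.8/2.69) = 0.6931 / 2.8775 = 0.2409
c = 3 / 2.69^0.2409 = 3 / 1.269 = 2.364
A = (11/2.364)^(1/0.2409) ⇒ ln A = ln(4.654)/0.2409 = 6.3833
A = e^6.3833 ≈ 591.9 mi²

592 mi²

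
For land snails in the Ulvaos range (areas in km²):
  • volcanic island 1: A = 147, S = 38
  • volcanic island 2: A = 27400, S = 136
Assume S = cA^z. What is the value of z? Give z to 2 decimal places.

0.24

Taking logs: ln S = ln c + z ln A, so z = (ln S₂ − ln S₁)/(ln A₂ − ln A₁).
z = ln(136/38) / ln(27400/147) = ln(3.579) / ln(186.4) = 1.2751 / 5.2279 = 0.2439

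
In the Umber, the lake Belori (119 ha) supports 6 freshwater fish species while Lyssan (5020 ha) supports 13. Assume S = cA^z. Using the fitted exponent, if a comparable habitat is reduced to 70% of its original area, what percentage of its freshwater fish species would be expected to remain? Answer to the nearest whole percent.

z = ln(13/6) / ln(5020/119) = 0.7732 / 3.7421 = 0.2066
S_new/S_old = (A_new/A_old)^z = 0.7^0.2066 = exp(0.2066 × -0.3567) = 0.929

93%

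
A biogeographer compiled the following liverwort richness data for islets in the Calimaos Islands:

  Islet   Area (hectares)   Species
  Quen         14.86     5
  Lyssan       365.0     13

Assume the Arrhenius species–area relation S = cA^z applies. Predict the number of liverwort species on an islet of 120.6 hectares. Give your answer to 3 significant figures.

9.34

z = ln(13/5) / ln(365/14.86) = 0.9555 / 3.2012 = 0.2985
c = 5 / 14.86^0.2985 = 5 / 2.238 = 2.234
S₃ = 2.234 × 120.6^0.2985 = 2.234 × 4.181 ≈ 9.341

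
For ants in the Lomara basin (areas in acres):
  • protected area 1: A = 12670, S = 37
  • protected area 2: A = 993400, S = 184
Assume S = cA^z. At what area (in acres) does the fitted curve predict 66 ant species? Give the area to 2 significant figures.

z = ln(184/37) / ln(993400/12670) = 1.6040 / 4.3619 = 0.3677
c = 37 / 12670^0.3677 = 37 / 32.26 = 1.147
A = (66/1.147)^(1/0.3677) ⇒ ln A = ln(57.55)/0.3677 = 11.0208
A = e^11.0208 ≈ 61132 acres

61000 acres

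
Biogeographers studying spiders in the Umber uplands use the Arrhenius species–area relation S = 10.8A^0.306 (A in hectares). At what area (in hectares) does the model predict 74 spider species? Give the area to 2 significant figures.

74 = 10.8 × A^0.306  ⇒  A^0.306 = 74/10.8 = 6.852
ln A = ln(6.852) / 0.306 = 1.9245 / 0.306 = 6.2893
A = e^6.2893 ≈ 538.8 hectares

540 hectares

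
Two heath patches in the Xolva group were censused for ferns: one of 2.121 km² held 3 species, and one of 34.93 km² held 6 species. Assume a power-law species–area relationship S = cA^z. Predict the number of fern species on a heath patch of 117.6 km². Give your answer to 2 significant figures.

8.1

z = ln(6/3) / ln(34.93/2.121) = 0.6931 / 2.8015 = 0.2474
c = 3 / 2.121^0.2474 = 3 / 1.204 = 2.491
S₃ = 2.491 × 117.6^0.2474 = 2.491 × 3.253 ≈ 8.102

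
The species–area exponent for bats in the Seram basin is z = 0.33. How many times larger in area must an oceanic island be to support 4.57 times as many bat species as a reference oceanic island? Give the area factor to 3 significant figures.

(A₂/A₁)^0.33 = 4.57, so A₂/A₁ = 4.57^(1/0.33) = 4.57^3.03
ln(A₂/A₁) = ln 4.57 / 0.33 = 1.5195 / 0.33 = 4.6046
A₂/A₁ = e^4.6046 ≈ 99.94

99.9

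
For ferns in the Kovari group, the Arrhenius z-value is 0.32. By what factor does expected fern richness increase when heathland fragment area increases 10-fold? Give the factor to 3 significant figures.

2.09

S₂/S₁ = (A₂/A₁)^z = 10^0.32
ln(S₂/S₁) = 0.32 × ln 10 = 0.32 × 2.3026 = 0.7368
S₂/S₁ = e^0.7368 ≈ 2.089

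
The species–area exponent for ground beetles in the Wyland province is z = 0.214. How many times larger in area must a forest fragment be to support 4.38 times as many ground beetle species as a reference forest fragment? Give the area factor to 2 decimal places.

994.36

(A₂/A₁)^0.214 = 4.38, so A₂/A₁ = 4.38^(1/0.214) = 4.38^4.673
ln(A₂/A₁) = ln 4.38 / 0.214 = 1.4770 / 0.214 = 6.9021
A₂/A₁ = e^6.9021 ≈ 994.4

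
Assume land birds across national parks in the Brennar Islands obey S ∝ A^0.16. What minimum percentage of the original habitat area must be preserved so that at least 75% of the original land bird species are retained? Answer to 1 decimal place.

Need (A_new/A_old)^0.16 = 0.75, so A_new/A_old = 0.75^(1/0.16) = 0.75^6.25
ln(A_new/A_old) = ln 0.75 / 0.16 = -0.2877 / 0.16 = -1.7980
A_new/A_old = e^-1.7980 ≈ 0.1656

16.6%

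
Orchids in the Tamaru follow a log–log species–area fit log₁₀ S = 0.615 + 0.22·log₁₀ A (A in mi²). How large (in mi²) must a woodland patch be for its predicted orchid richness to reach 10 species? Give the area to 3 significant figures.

56.2 mi²

10 = 4.121 × A^0.22  ⇒  A^0.22 = 10/4.121 = 2.427
ln A = ln(2.427) / 0.22 = 0.8865 / 0.22 = 4.0295
A = e^4.0295 ≈ 56.23 mi²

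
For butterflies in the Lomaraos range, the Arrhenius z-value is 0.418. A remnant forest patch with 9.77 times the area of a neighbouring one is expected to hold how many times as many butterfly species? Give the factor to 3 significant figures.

2.59

S₂/S₁ = (A₂/A₁)^z = 9.77^0.418
ln(S₂/S₁) = 0.418 × ln 9.77 = 0.418 × 2.2793 = 0.9528
S₂/S₁ = e^0.9528 ≈ 2.593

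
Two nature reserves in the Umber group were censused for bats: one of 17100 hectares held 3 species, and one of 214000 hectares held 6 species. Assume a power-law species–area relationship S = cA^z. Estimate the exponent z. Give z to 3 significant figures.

0.274

Taking logs: ln S = ln c + z ln A, so z = (ln S₂ − ln S₁)/(ln A₂ − ln A₁).
z = ln(6/3) / ln(214000/17100) = ln(2) / ln(12.51) = 0.6931 / 2.5269 = 0.2743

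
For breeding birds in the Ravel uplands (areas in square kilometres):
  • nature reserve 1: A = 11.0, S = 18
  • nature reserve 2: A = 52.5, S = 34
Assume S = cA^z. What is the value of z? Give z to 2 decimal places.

Taking logs: ln S = ln c + z ln A, so z = (ln S₂ − ln S₁)/(ln A₂ − ln A₁).
z = ln(34/18) / ln(52.5/11) = ln(1.889) / ln(4.773) = 0.6360 / 1.5629 = 0.4069

0.41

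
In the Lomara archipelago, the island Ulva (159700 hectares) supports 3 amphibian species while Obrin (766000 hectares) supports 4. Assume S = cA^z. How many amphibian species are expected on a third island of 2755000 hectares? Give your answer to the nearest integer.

z = ln(4/3) / ln(766000/159700) = 0.2877 / 1.5679 = 0.1835
c = 3 / 159700^0.1835 = 3 / 9.01 = 0.333
S₃ = 0.333 × 2755000^0.1835 = 0.333 × 15.19 ≈ 5.059

5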